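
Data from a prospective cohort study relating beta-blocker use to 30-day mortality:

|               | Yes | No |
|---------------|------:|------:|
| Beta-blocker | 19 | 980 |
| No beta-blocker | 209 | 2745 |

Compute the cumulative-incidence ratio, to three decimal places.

0.269

Cells: a = 19, b = 980, c = 209, d = 2745.
Risk in exposed = 19/999 = 0.01902; risk in unexposed = 209/2954 = 0.07075.
RR = 0.01902 / 0.07075 = 0.26881
The risk is 73% lower among the exposed than among the unexposed.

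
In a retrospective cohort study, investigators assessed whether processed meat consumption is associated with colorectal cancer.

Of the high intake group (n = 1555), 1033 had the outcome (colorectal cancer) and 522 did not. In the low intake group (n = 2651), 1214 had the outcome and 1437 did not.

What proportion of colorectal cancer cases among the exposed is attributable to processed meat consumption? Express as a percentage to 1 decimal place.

31.1

From the description: a = 1033, b = 522, c = 1214, d = 1437.
Risk in exposed = 1033/1555 = 0.66431; risk in unexposed = 1214/2651 = 0.45794.
RR = 0.66431/0.45794 = 1.45064
AR% = (RR − 1)/RR × 100 = (1.45064 − 1)/1.45064 × 100 = 31.0651%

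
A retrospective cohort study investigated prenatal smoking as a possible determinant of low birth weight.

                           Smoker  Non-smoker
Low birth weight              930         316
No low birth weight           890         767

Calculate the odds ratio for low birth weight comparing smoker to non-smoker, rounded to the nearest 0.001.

Reading the table with exposure as columns: a = 930 (Smoker, case), b = 890 (Smoker, non-case), c = 316 (Non-smoker, case), d = 767.
OR = (a·d)/(b·c) = (930 × 767) / (890 × 316) = 713310 / 281240 = 2.53630
The odds of low birth weight are about 2.54 times as high in the smoker group.

2.536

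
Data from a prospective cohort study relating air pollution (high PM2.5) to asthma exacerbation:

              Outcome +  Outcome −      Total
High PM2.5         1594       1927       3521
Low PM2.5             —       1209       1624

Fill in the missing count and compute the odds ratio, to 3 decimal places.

The missing cell is in the unexposed row: 1624 − 1209 = 415.
So a = 1594, b = 1927, c = 415, d = 1209.
OR = (a·d)/(b·c) = (1594 × 1209) / (1927 × 415) = 1927146 / 799705 = 2.40982

2.410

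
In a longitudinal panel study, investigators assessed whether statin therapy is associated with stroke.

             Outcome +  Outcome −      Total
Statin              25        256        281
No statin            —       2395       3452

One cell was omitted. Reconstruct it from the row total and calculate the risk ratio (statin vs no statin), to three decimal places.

The missing cell is in the unexposed row: 3452 − 2395 = 1057.
So a = 25, b = 256, c = 1057, d = 2395.
RR = [a/(a+b)] / [c/(c+d)] = (25/281) / (1057/3452) = 0.08897/0.30620 = 0.29056

0.291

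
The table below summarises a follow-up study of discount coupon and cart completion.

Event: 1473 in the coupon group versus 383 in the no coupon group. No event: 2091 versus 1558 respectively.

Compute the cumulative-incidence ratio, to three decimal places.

From the description: a = 1473, b = 2091, c = 383, d = 1558.
Risk in exposed = 1473/3564 = 0.41330; risk in unexposed = 383/1941 = 0.19732.
RR = 0.41330 / 0.19732 = 2.09456
The risk among the exposed is 2.09 times that among the unexposed.

2.095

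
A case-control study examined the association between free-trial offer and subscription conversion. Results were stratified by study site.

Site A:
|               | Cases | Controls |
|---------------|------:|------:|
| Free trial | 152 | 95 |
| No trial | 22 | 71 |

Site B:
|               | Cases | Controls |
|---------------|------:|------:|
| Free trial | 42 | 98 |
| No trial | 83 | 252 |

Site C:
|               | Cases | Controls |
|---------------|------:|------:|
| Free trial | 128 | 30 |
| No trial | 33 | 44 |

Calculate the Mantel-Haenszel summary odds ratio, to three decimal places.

OR_MH = Σ(aᵢdᵢ/nᵢ) / Σ(bᵢcᵢ/nᵢ), where nᵢ is the stratum total.
Stratum 1 (Site A): n = 340; a·d/n = 152·71/340 = 31.7412; b·c/n = 95·22/340 = 6.1471
Stratum 2 (Site B): n = 475; a·d/n = 42·252/475 = 22.2821; b·c/n = 98·83/475 = 17.1242
Stratum 3 (Site C): n = 235; a·d/n = 128·44/235 = 23.9660; b·c/n = 30·33/235 = 4.2128
OR_MH = (31.7412 + 22.2821 + 23.9660) / (6.1471 + 17.1242 + 4.2128) = 77.9892 / 27.4840 = 2.83762

2.838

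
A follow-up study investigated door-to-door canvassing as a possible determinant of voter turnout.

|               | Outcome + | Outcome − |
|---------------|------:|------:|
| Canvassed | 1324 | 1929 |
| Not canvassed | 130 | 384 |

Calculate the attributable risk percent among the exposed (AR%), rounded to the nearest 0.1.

37.9

Cells: a = 1324, b = 1929, c = 130, d = 384.
Risk in exposed = 1324/3253 = 0.40701; risk in unexposed = 130/514 = 0.25292.
RR = 0.40701/0.25292 = 1.60925
AR% = (RR − 1)/RR × 100 = (1.60925 − 1)/1.60925 × 100 = 37.8593%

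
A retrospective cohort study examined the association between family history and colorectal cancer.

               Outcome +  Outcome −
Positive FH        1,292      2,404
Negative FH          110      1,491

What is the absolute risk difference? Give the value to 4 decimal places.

0.2809

Cells: a = 1292, b = 2404, c = 110, d = 1491.
Risk in exposed = 1292/3696 = 0.349567; risk in unexposed = 110/1601 = 0.068707.
Risk difference = 0.349567 − 0.068707 = 0.280860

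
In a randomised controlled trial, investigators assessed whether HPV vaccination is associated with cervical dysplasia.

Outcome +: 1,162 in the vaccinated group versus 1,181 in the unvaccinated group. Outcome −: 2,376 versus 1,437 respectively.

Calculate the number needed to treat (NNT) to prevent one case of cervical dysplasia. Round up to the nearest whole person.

Risk in treated group = 1162/3538 = 0.32843; risk in control = 1181/2618 = 0.45111.
Absolute risk reduction = 0.45111 − 0.32843 = 0.12267
NNT = 1 / ARR = 1 / 0.12267 = 8.152 → round up → 9

9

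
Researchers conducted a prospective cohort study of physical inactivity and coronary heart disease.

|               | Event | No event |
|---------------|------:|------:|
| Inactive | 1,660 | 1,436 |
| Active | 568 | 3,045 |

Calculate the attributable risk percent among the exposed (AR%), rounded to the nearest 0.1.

Cells: a = 1660, b = 1436, c = 568, d = 3045.
Risk in exposed = 1660/3096 = 0.53618; risk in unexposed = 568/3613 = 0.15721.
RR = 0.53618/0.15721 = 3.41057
AR% = (RR − 1)/RR × 100 = (3.41057 − 1)/3.41057 × 100 = 70.6794%

70.7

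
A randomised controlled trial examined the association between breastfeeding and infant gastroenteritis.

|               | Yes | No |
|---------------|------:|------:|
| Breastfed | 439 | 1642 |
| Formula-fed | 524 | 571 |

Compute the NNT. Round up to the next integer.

Risk in treated group = 439/2081 = 0.21096; risk in control = 524/1095 = 0.47854.
Absolute risk reduction = 0.47854 − 0.21096 = 0.26758
NNT = 1 / ARR = 1 / 0.26758 = 3.737 → round up → 4

4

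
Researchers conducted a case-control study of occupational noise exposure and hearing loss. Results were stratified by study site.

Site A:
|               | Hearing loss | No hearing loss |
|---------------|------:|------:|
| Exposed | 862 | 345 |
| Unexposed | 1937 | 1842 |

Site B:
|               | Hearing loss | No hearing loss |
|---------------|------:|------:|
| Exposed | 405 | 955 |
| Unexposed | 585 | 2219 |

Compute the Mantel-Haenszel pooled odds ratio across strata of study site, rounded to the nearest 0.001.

OR_MH = Σ(aᵢdᵢ/nᵢ) / Σ(bᵢcᵢ/nᵢ), where nᵢ is the stratum total.
Stratum 1 (Site A): n = 4986; a·d/n = 862·1842/4986 = 318.4525; b·c/n = 345·1937/4986 = 134.0283
Stratum 2 (Site B): n = 4164; a·d/n = 405·2219/4164 = 215.8249; b·c/n = 955·585/4164 = 134.1679
OR_MH = (318.4525 + 215.8249) / (134.0283 + 134.1679) = 534.2774 / 268.1961 = 1.99211

1.992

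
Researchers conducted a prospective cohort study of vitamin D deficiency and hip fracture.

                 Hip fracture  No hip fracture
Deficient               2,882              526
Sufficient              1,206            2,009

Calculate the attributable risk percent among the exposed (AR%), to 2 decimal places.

55.64

Cells: a = 2882, b = 526, c = 1206, d = 2009.
Risk in exposed = 2882/3408 = 0.84566; risk in unexposed = 1206/3215 = 0.37512.
RR = 0.84566/0.37512 = 2.25438
AR% = (RR − 1)/RR × 100 = (2.25438 − 1)/2.25438 × 100 = 55.6420%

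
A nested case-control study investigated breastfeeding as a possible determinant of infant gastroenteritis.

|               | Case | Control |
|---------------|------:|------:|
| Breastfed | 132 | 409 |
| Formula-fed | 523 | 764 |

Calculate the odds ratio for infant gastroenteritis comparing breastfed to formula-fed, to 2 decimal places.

Cells: a = 132, b = 409, c = 523, d = 764.
OR = (a·d)/(b·c) = (132 × 764) / (409 × 523) = 100848 / 213907 = 0.47146
Exposure is associated with lower odds of infant gastroenteritis (OR = 0.47 < 1).

0.47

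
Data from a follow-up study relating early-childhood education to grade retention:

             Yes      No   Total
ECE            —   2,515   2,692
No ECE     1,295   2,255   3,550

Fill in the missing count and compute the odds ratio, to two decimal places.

The missing cell is in the exposed row: 2692 − 2515 = 177.
So a = 177, b = 2515, c = 1295, d = 2255.
OR = (a·d)/(b·c) = (177 × 2255) / (2515 × 1295) = 399135 / 3256925 = 0.12255

0.12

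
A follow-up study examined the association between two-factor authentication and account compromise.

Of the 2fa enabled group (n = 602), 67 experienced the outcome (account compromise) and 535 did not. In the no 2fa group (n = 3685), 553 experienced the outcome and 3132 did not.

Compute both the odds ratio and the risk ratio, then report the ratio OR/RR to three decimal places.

0.956

From the description: a = 67, b = 535, c = 553, d = 3132.
OR = (67·3132)/(535·553) = 209844/295855 = 0.70928
Risk in exposed = 67/602 = 0.11130; risk in unexposed = 553/3685 = 0.15007; RR = 0.74164
OR/RR = 0.70928 / 0.74164 = 0.95637
The outcome is not rare, so the OR lies further from 1 than the RR.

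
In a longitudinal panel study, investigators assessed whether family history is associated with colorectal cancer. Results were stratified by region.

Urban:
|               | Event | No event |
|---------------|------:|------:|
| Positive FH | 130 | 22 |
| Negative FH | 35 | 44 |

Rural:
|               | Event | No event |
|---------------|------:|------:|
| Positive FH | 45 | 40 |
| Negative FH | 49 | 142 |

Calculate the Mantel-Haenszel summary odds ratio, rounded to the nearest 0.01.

4.59

OR_MH = Σ(aᵢdᵢ/nᵢ) / Σ(bᵢcᵢ/nᵢ), where nᵢ is the stratum total.
Stratum 1 (Urban): n = 231; a·d/n = 130·44/231 = 24.7619; b·c/n = 22·35/231 = 3.3333
Stratum 2 (Rural): n = 276; a·d/n = 45·142/276 = 23.1522; b·c/n = 40·49/276 = 7.1014
OR_MH = (24.7619 + 23.1522) / (3.3333 + 7.1014) = 47.9141 / 10.4348 = 4.59177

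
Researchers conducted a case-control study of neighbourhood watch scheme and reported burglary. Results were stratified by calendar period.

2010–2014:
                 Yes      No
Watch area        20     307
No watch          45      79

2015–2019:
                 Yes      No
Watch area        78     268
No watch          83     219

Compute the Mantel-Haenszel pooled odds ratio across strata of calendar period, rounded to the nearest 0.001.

OR_MH = Σ(aᵢdᵢ/nᵢ) / Σ(bᵢcᵢ/nᵢ), where nᵢ is the stratum total.
Stratum 1 (2010–2014): n = 451; a·d/n = 20·79/451 = 3.5033; b·c/n = 307·45/451 = 30.6319
Stratum 2 (2015–2019): n = 648; a·d/n = 78·219/648 = 26.3611; b·c/n = 268·83/648 = 34.3272
OR_MH = (3.5033 + 26.3611) / (30.6319 + 34.3272) = 29.8644 / 64.9591 = 0.45974

0.460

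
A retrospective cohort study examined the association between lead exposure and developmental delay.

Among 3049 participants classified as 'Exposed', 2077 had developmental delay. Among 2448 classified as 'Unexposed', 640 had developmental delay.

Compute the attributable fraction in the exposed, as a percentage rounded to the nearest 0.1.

From the description: a = 2077, b = 972, c = 640, d = 1808.
Risk in exposed = 2077/3049 = 0.68121; risk in unexposed = 640/2448 = 0.26144.
RR = 0.68121/0.26144 = 2.60562
AR% = (RR − 1)/RR × 100 = (2.60562 − 1)/2.60562 × 100 = 61.6214%

61.6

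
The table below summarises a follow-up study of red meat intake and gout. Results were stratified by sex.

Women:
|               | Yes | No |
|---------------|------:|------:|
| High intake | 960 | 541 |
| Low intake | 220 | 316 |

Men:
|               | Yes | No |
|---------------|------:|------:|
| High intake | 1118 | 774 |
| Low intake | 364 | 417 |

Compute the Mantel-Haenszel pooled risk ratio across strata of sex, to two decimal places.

1.38

RR_MH = Σ(aᵢ·n₀ᵢ/nᵢ) / Σ(cᵢ·n₁ᵢ/nᵢ), with n₁ᵢ = aᵢ+bᵢ (exposed), n₀ᵢ = cᵢ+dᵢ (unexposed), nᵢ = n₁ᵢ+n₀ᵢ.
Stratum 1 (Women): n₁ = 1501, n₀ = 536, n = 2037; a·n₀/n = 960·536/2037 = 252.6068; c·n₁/n = 220·1501/2037 = 162.1109
Stratum 2 (Men): n₁ = 1892, n₀ = 781, n = 2673; a·n₀/n = 1118·781/2673 = 326.6584; c·n₁/n = 364·1892/2673 = 257.6461
RR_MH = (252.6068 + 326.6584) / (162.1109 + 257.6461) = 579.2652 / 419.7570 = 1.38000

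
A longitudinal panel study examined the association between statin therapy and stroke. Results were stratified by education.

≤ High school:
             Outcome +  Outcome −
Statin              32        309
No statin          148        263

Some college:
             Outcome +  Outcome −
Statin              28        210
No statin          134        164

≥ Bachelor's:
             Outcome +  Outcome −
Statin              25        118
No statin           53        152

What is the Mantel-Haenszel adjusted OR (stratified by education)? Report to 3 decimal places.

OR_MH = Σ(aᵢdᵢ/nᵢ) / Σ(bᵢcᵢ/nᵢ), where nᵢ is the stratum total.
Stratum 1 (≤ High school): n = 752; a·d/n = 32·263/752 = 11.1915; b·c/n = 309·148/752 = 60.8138
Stratum 2 (Some college): n = 536; a·d/n = 28·164/536 = 8.5672; b·c/n = 210·134/536 = 52.5000
Stratum 3 (≥ Bachelor's): n = 348; a·d/n = 25·152/348 = 10.9195; b·c/n = 118·53/348 = 17.9713
OR_MH = (11.1915 + 8.5672 + 10.9195) / (60.8138 + 52.5000 + 17.9713) = 30.6782 / 131.2851 = 0.23368

0.234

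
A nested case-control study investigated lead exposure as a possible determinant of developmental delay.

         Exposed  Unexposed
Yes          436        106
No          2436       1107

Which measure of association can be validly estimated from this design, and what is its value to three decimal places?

1.869

Reading the table with exposure as columns: a = 436 (Exposed, case), b = 2436 (Exposed, non-case), c = 106 (Unexposed, case), d = 1107.
This is a nested case-control study: participants were sampled on outcome status, so risks in the source population cannot be estimated directly — relative risk is not valid here. The odds ratio is the appropriate measure.
OR = (a·d)/(b·c) = (436 × 1107) / (2436 × 106) = 482652 / 258216 = 1.86918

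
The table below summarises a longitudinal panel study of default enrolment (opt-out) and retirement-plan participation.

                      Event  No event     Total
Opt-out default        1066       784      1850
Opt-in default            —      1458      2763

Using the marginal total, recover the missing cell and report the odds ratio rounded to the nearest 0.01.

The missing cell is in the unexposed row: 2763 − 1458 = 1305.
So a = 1066, b = 784, c = 1305, d = 1458.
OR = (a·d)/(b·c) = (1066 × 1458) / (784 × 1305) = 1554228 / 1023120 = 1.51911

1.52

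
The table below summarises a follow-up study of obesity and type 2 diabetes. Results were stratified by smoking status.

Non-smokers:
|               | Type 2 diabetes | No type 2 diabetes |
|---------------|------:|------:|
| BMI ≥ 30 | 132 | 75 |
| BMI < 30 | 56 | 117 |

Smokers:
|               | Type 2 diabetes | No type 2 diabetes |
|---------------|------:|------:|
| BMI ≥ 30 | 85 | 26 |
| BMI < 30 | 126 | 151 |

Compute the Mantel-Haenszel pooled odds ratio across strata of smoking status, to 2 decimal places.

3.78

OR_MH = Σ(aᵢdᵢ/nᵢ) / Σ(bᵢcᵢ/nᵢ), where nᵢ is the stratum total.
Stratum 1 (Non-smokers): n = 380; a·d/n = 132·117/380 = 40.6421; b·c/n = 75·56/380 = 11.0526
Stratum 2 (Smokers): n = 388; a·d/n = 85·151/388 = 33.0799; b·c/n = 26·126/388 = 8.4433
OR_MH = (40.6421 + 33.0799) / (11.0526 + 8.4433) = 73.7220 / 19.4959 = 3.78140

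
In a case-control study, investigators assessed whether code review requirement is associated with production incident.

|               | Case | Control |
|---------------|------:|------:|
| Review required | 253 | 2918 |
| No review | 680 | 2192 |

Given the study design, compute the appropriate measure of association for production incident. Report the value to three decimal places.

Cells: a = 253, b = 2918, c = 680, d = 2192.
This is a case-control study: participants were sampled on outcome status, so risks in the source population cannot be estimated directly — relative risk is not valid here. The odds ratio is the appropriate measure.
OR = (a·d)/(b·c) = (253 × 2192) / (2918 × 680) = 554576 / 1984240 = 0.27949

0.279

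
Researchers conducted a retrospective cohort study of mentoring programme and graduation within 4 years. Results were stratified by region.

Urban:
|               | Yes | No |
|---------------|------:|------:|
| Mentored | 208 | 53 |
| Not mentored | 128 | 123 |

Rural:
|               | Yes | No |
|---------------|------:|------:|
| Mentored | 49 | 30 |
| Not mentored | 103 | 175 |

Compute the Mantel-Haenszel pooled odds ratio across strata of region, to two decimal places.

OR_MH = Σ(aᵢdᵢ/nᵢ) / Σ(bᵢcᵢ/nᵢ), where nᵢ is the stratum total.
Stratum 1 (Urban): n = 512; a·d/n = 208·123/512 = 49.9688; b·c/n = 53·128/512 = 13.2500
Stratum 2 (Rural): n = 357; a·d/n = 49·175/357 = 24.0196; b·c/n = 30·103/357 = 8.6555
OR_MH = (49.9688 + 24.0196) / (13.2500 + 8.6555) = 73.9884 / 21.9055 = 3.37762

3.38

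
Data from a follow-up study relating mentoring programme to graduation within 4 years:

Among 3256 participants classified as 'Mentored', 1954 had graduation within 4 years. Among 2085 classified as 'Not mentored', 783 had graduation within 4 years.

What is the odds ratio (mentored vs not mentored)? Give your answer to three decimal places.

2.496

From the description: a = 1954, b = 1302, c = 783, d = 1302.
OR = (a·d)/(b·c) = (1954 × 1302) / (1302 × 783) = 2544108 / 1019466 = 2.49553
The odds of graduation within 4 years are about 2.50 times as high in the mentored group.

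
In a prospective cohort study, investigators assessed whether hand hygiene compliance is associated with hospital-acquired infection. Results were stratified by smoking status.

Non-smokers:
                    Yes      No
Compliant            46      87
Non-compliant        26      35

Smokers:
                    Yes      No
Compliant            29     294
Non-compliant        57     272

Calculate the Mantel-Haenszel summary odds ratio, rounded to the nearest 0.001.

0.546

OR_MH = Σ(aᵢdᵢ/nᵢ) / Σ(bᵢcᵢ/nᵢ), where nᵢ is the stratum total.
Stratum 1 (Non-smokers): n = 194; a·d/n = 46·35/194 = 8.2990; b·c/n = 87·26/194 = 11.6598
Stratum 2 (Smokers): n = 652; a·d/n = 29·272/652 = 12.0982; b·c/n = 294·57/652 = 25.7025
OR_MH = (8.2990 + 12.0982) / (11.6598 + 25.7025) = 20.3971 / 37.3622 = 0.54593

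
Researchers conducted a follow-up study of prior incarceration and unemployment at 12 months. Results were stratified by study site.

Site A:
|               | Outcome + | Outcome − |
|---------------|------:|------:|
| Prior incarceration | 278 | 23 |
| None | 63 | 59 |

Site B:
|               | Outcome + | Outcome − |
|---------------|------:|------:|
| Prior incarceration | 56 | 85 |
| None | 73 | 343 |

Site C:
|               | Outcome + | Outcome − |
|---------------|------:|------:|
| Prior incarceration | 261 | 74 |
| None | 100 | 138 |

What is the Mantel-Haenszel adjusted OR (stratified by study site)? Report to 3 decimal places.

OR_MH = Σ(aᵢdᵢ/nᵢ) / Σ(bᵢcᵢ/nᵢ), where nᵢ is the stratum total.
Stratum 1 (Site A): n = 423; a·d/n = 278·59/423 = 38.7754; b·c/n = 23·63/423 = 3.4255
Stratum 2 (Site B): n = 557; a·d/n = 56·343/557 = 34.4847; b·c/n = 85·73/557 = 11.1400
Stratum 3 (Site C): n = 573; a·d/n = 261·138/573 = 62.8586; b·c/n = 74·100/573 = 12.9145
OR_MH = (38.7754 + 34.4847 + 62.8586) / (3.4255 + 11.1400 + 12.9145) = 136.1188 / 27.4801 = 4.95337

4.953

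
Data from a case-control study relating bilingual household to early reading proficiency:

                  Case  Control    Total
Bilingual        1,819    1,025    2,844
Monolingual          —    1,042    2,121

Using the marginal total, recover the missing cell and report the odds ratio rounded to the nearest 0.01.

The missing cell is in the unexposed row: 2121 − 1042 = 1079.
So a = 1819, b = 1025, c = 1079, d = 1042.
OR = (a·d)/(b·c) = (1819 × 1042) / (1025 × 1079) = 1895398 / 1105975 = 1.71378

1.71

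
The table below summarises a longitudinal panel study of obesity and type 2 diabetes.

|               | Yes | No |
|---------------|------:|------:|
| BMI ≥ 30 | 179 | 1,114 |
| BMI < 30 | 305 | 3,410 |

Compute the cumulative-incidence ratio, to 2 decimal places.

1.69

Cells: a = 179, b = 1114, c = 305, d = 3410.
Risk in exposed = 179/1293 = 0.13844; risk in unexposed = 305/3715 = 0.08210.
RR = 0.13844 / 0.08210 = 1.68622
The risk among the exposed is 1.69 times that among the unexposed.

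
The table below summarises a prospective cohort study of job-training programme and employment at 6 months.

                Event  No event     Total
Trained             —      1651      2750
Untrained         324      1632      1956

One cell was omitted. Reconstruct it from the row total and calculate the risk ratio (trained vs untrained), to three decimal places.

2.413

The missing cell is in the exposed row: 2750 − 1651 = 1099.
So a = 1099, b = 1651, c = 324, d = 1632.
RR = [a/(a+b)] / [c/(c+d)] = (1099/2750) / (324/1956) = 0.39964/0.16564 = 2.41262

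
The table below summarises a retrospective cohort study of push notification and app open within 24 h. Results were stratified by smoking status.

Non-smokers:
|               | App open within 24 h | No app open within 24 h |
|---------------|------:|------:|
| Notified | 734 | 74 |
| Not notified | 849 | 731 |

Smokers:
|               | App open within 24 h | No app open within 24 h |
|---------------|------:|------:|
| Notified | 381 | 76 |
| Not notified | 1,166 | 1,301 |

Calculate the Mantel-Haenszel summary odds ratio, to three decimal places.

OR_MH = Σ(aᵢdᵢ/nᵢ) / Σ(bᵢcᵢ/nᵢ), where nᵢ is the stratum total.
Stratum 1 (Non-smokers): n = 2388; a·d/n = 734·731/2388 = 224.6876; b·c/n = 74·849/2388 = 26.3090
Stratum 2 (Smokers): n = 2924; a·d/n = 381·1301/2924 = 169.5215; b·c/n = 76·1166/2924 = 30.3064
OR_MH = (224.6876 + 169.5215) / (26.3090 + 30.3064) = 394.2092 / 56.6155 = 6.96292

6.963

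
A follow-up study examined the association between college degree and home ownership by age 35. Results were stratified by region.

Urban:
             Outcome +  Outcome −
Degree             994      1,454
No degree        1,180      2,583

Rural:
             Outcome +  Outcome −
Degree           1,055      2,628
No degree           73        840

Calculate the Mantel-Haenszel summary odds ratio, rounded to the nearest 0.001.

1.906

OR_MH = Σ(aᵢdᵢ/nᵢ) / Σ(bᵢcᵢ/nᵢ), where nᵢ is the stratum total.
Stratum 1 (Urban): n = 6211; a·d/n = 994·2583/6211 = 413.3798; b·c/n = 1454·1180/6211 = 276.2389
Stratum 2 (Rural): n = 4596; a·d/n = 1055·840/4596 = 192.8198; b·c/n = 2628·73/4596 = 41.7415
OR_MH = (413.3798 + 192.8198) / (276.2389 + 41.7415) = 606.1997 / 317.9804 = 1.90641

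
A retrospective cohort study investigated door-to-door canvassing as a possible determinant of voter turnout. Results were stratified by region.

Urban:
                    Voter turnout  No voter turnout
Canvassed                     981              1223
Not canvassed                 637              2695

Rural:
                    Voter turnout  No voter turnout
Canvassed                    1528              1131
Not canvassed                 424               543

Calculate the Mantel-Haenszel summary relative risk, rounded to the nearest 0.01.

RR_MH = Σ(aᵢ·n₀ᵢ/nᵢ) / Σ(cᵢ·n₁ᵢ/nᵢ), with n₁ᵢ = aᵢ+bᵢ (exposed), n₀ᵢ = cᵢ+dᵢ (unexposed), nᵢ = n₁ᵢ+n₀ᵢ.
Stratum 1 (Urban): n₁ = 2204, n₀ = 3332, n = 5536; a·n₀/n = 981·3332/5536 = 590.4429; c·n₁/n = 637·2204/5536 = 253.6033
Stratum 2 (Rural): n₁ = 2659, n₀ = 967, n = 3626; a·n₀/n = 1528·967/3626 = 407.4948; c·n₁/n = 424·2659/3626 = 310.9255
RR_MH = (590.4429 + 407.4948) / (253.6033 + 310.9255) = 997.9377 / 564.5289 = 1.76774

1.77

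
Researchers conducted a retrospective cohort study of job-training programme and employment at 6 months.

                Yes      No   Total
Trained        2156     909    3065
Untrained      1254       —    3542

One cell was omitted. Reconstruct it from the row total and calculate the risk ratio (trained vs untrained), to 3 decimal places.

The missing cell is in the unexposed row: 3542 − 1254 = 2288.
So a = 2156, b = 909, c = 1254, d = 2288.
RR = [a/(a+b)] / [c/(c+d)] = (2156/3065) / (1254/3542) = 0.70343/0.35404 = 1.98687

1.987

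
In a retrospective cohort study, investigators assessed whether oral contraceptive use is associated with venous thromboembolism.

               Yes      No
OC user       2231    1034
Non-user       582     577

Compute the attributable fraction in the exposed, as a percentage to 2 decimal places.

26.51

Cells: a = 2231, b = 1034, c = 582, d = 577.
Risk in exposed = 2231/3265 = 0.68331; risk in unexposed = 582/1159 = 0.50216.
RR = 0.68331/0.50216 = 1.36075
AR% = (RR − 1)/RR × 100 = (1.36075 − 1)/1.36075 × 100 = 26.5109%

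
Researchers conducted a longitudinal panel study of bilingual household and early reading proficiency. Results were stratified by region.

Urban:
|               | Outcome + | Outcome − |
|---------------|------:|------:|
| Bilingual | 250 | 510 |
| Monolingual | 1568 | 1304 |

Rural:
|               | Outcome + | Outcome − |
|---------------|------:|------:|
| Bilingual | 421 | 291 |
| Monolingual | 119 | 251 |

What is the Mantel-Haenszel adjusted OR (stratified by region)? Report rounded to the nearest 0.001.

OR_MH = Σ(aᵢdᵢ/nᵢ) / Σ(bᵢcᵢ/nᵢ), where nᵢ is the stratum total.
Stratum 1 (Urban): n = 3632; a·d/n = 250·1304/3632 = 89.7577; b·c/n = 510·1568/3632 = 220.1762
Stratum 2 (Rural): n = 1082; a·d/n = 421·251/1082 = 97.6627; b·c/n = 291·119/1082 = 32.0046
OR_MH = (89.7577 + 97.6627) / (220.1762 + 32.0046) = 187.4204 / 252.1808 = 0.74320

0.743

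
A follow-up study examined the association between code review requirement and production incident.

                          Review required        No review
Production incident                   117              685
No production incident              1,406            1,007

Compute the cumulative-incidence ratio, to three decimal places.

0.190

Reading the table with exposure as columns: a = 117 (Review required, case), b = 1406 (Review required, non-case), c = 685 (No review, case), d = 1007.
Risk in exposed = 117/1523 = 0.07682; risk in unexposed = 685/1692 = 0.40485.
RR = 0.07682 / 0.40485 = 0.18976
The risk is 81% lower among the exposed than among the unexposed.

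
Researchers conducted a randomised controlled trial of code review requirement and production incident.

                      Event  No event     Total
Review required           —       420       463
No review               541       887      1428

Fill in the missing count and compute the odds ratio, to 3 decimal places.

0.168

The missing cell is in the exposed row: 463 − 420 = 43.
So a = 43, b = 420, c = 541, d = 887.
OR = (a·d)/(b·c) = (43 × 887) / (420 × 541) = 38141 / 227220 = 0.16786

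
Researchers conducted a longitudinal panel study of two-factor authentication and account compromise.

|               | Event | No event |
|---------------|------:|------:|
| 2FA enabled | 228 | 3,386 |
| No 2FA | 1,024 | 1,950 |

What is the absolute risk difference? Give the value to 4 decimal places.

-0.2812

Cells: a = 228, b = 3386, c = 1024, d = 1950.
Risk in exposed = 228/3614 = 0.063088; risk in unexposed = 1024/2974 = 0.344317.
Risk difference = 0.063088 − 0.344317 = -0.281229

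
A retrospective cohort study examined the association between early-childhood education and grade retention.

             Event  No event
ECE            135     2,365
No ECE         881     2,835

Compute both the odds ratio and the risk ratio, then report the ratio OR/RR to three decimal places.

0.806

Cells: a = 135, b = 2365, c = 881, d = 2835.
OR = (135·2835)/(2365·881) = 382725/2083565 = 0.18369
Risk in exposed = 135/2500 = 0.05400; risk in unexposed = 881/3716 = 0.23708; RR = 0.22777
OR/RR = 0.18369 / 0.22777 = 0.80647
The outcome is not rare, so the OR lies further from 1 than the RR.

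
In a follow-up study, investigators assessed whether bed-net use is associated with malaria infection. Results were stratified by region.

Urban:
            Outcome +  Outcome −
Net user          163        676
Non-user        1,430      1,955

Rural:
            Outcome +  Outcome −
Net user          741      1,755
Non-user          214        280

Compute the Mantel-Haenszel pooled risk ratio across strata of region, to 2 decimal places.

RR_MH = Σ(aᵢ·n₀ᵢ/nᵢ) / Σ(cᵢ·n₁ᵢ/nᵢ), with n₁ᵢ = aᵢ+bᵢ (exposed), n₀ᵢ = cᵢ+dᵢ (unexposed), nᵢ = n₁ᵢ+n₀ᵢ.
Stratum 1 (Urban): n₁ = 839, n₀ = 3385, n = 4224; a·n₀/n = 163·3385/4224 = 130.6238; c·n₁/n = 1430·839/4224 = 284.0365
Stratum 2 (Rural): n₁ = 2496, n₀ = 494, n = 2990; a·n₀/n = 741·494/2990 = 122.4261; c·n₁/n = 214·2496/2990 = 178.6435
RR_MH = (130.6238 + 122.4261) / (284.0365 + 178.6435) = 253.0499 / 462.6799 = 0.54692

0.55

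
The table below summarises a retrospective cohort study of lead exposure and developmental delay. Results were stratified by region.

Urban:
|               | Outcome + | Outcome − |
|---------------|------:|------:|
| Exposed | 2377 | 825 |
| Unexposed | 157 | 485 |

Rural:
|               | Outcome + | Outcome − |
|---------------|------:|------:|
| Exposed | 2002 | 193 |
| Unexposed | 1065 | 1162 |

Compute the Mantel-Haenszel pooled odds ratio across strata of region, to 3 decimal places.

10.302

OR_MH = Σ(aᵢdᵢ/nᵢ) / Σ(bᵢcᵢ/nᵢ), where nᵢ is the stratum total.
Stratum 1 (Urban): n = 3844; a·d/n = 2377·485/3844 = 299.9076; b·c/n = 825·157/3844 = 33.6954
Stratum 2 (Rural): n = 4422; a·d/n = 2002·1162/4422 = 526.0796; b·c/n = 193·1065/4422 = 46.4824
OR_MH = (299.9076 + 526.0796) / (33.6954 + 46.4824) = 825.9873 / 80.1777 = 10.30195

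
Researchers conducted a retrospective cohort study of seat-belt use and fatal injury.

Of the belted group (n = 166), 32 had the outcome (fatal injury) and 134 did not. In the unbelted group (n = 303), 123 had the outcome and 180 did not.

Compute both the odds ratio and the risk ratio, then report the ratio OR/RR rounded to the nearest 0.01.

0.74

From the description: a = 32, b = 134, c = 123, d = 180.
OR = (32·180)/(134·123) = 5760/16482 = 0.34947
Risk in exposed = 32/166 = 0.19277; risk in unexposed = 123/303 = 0.40594; RR = 0.47488
OR/RR = 0.34947 / 0.47488 = 0.73592
The outcome is not rare, so the OR lies further from 1 than the RR.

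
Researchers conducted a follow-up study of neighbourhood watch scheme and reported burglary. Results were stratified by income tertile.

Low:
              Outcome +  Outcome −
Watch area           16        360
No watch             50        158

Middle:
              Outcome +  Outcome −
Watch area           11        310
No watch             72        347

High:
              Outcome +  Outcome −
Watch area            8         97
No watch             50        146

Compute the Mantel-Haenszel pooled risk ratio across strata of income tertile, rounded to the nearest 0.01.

RR_MH = Σ(aᵢ·n₀ᵢ/nᵢ) / Σ(cᵢ·n₁ᵢ/nᵢ), with n₁ᵢ = aᵢ+bᵢ (exposed), n₀ᵢ = cᵢ+dᵢ (unexposed), nᵢ = n₁ᵢ+n₀ᵢ.
Stratum 1 (Low): n₁ = 376, n₀ = 208, n = 584; a·n₀/n = 16·208/584 = 5.6986; c·n₁/n = 50·376/584 = 32.1918
Stratum 2 (Middle): n₁ = 321, n₀ = 419, n = 740; a·n₀/n = 11·419/740 = 6.2284; c·n₁/n = 72·321/740 = 31.2324
Stratum 3 (High): n₁ = 105, n₀ = 196, n = 301; a·n₀/n = 8·196/301 = 5.2093; c·n₁/n = 50·105/301 = 17.4419
RR_MH = (5.6986 + 6.2284 + 5.2093) / (32.1918 + 31.2324 + 17.4419) = 17.1363 / 80.8661 = 0.21191

0.21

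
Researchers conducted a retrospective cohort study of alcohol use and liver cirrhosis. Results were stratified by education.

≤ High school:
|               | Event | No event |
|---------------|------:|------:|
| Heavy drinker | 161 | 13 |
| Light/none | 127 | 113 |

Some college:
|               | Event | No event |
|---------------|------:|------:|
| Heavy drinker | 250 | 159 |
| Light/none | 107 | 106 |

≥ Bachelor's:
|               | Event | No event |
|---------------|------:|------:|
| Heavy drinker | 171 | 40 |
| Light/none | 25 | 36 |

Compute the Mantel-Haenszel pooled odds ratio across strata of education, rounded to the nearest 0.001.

3.118

OR_MH = Σ(aᵢdᵢ/nᵢ) / Σ(bᵢcᵢ/nᵢ), where nᵢ is the stratum total.
Stratum 1 (≤ High school): n = 414; a·d/n = 161·113/414 = 43.9444; b·c/n = 13·127/414 = 3.9879
Stratum 2 (Some college): n = 622; a·d/n = 250·106/622 = 42.6045; b·c/n = 159·107/622 = 27.3521
Stratum 3 (≥ Bachelor's): n = 272; a·d/n = 171·36/272 = 22.6324; b·c/n = 40·25/272 = 3.6765
OR_MH = (43.9444 + 42.6045 + 22.6324) / (3.9879 + 27.3521 + 3.6765) = 109.1813 / 35.0165 = 3.11800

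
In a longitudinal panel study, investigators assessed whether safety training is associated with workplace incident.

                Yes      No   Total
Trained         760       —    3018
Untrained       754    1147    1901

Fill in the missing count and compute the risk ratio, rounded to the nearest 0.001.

0.635

The missing cell is in the exposed row: 3018 − 760 = 2258.
So a = 760, b = 2258, c = 754, d = 1147.
RR = [a/(a+b)] / [c/(c+d)] = (760/3018) / (754/1901) = 0.25182/0.39663 = 0.63490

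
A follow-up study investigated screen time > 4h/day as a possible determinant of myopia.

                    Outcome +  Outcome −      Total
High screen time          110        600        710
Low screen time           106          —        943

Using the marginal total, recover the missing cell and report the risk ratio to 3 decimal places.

The missing cell is in the unexposed row: 943 − 106 = 837.
So a = 110, b = 600, c = 106, d = 837.
RR = [a/(a+b)] / [c/(c+d)] = (110/710) / (106/943) = 0.15493/0.11241 = 1.37829

1.378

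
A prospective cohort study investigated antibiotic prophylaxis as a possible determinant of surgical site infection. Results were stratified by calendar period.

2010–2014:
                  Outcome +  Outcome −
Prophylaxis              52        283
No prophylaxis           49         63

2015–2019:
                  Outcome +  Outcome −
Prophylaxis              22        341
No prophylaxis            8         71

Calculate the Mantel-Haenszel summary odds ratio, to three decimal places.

0.292

OR_MH = Σ(aᵢdᵢ/nᵢ) / Σ(bᵢcᵢ/nᵢ), where nᵢ is the stratum total.
Stratum 1 (2010–2014): n = 447; a·d/n = 52·63/447 = 7.3289; b·c/n = 283·49/447 = 31.0224
Stratum 2 (2015–2019): n = 442; a·d/n = 22·71/442 = 3.5339; b·c/n = 341·8/442 = 6.1719
OR_MH = (7.3289 + 3.5339) / (31.0224 + 6.1719) = 10.8628 / 37.1943 = 0.29206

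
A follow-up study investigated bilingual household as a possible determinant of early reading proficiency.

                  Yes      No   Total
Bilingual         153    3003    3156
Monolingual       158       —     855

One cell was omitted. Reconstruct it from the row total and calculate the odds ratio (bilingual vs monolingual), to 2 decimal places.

0.22

The missing cell is in the unexposed row: 855 − 158 = 697.
So a = 153, b = 3003, c = 158, d = 697.
OR = (a·d)/(b·c) = (153 × 697) / (3003 × 158) = 106641 / 474474 = 0.22476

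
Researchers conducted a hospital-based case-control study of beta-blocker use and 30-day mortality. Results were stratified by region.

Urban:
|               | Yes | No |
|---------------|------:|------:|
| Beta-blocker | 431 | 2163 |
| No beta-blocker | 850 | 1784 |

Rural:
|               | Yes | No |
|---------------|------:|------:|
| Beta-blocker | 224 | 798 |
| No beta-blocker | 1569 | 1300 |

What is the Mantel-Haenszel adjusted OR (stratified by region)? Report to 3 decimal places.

0.330

OR_MH = Σ(aᵢdᵢ/nᵢ) / Σ(bᵢcᵢ/nᵢ), where nᵢ is the stratum total.
Stratum 1 (Urban): n = 5228; a·d/n = 431·1784/5228 = 147.0742; b·c/n = 2163·850/5228 = 351.6737
Stratum 2 (Rural): n = 3891; a·d/n = 224·1300/3891 = 74.8394; b·c/n = 798·1569/3891 = 321.7841
OR_MH = (147.0742 + 74.8394) / (351.6737 + 321.7841) = 221.9136 / 673.4578 = 0.32951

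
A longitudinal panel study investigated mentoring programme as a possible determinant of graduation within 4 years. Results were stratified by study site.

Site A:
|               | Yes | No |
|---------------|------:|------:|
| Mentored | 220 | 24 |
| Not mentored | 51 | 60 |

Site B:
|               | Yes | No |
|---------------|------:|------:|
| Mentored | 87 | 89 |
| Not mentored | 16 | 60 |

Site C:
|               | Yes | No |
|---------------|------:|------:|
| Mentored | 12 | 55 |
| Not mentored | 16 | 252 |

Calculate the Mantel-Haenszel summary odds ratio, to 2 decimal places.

OR_MH = Σ(aᵢdᵢ/nᵢ) / Σ(bᵢcᵢ/nᵢ), where nᵢ is the stratum total.
Stratum 1 (Site A): n = 355; a·d/n = 220·60/355 = 37.1831; b·c/n = 24·51/355 = 3.4479
Stratum 2 (Site B): n = 252; a·d/n = 87·60/252 = 20.7143; b·c/n = 89·16/252 = 5.6508
Stratum 3 (Site C): n = 335; a·d/n = 12·252/335 = 9.0269; b·c/n = 55·16/335 = 2.6269
OR_MH = (37.1831 + 20.7143 + 9.0269) / (3.4479 + 5.6508 + 2.6269) = 66.9242 / 11.7255 = 5.70756

5.71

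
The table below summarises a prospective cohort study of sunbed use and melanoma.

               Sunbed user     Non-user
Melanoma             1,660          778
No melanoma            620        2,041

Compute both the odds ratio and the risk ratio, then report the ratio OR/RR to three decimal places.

Reading the table with exposure as columns: a = 1660 (Sunbed user, case), b = 620 (Sunbed user, non-case), c = 778 (Non-user, case), d = 2041.
OR = (1660·2041)/(620·778) = 3388060/482360 = 7.02392
Risk in exposed = 1660/2280 = 0.72807; risk in unexposed = 778/2819 = 0.27598; RR = 2.63808
OR/RR = 7.02392 / 2.63808 = 2.66251
The outcome is not rare, so the OR lies further from 1 than the RR.

2.663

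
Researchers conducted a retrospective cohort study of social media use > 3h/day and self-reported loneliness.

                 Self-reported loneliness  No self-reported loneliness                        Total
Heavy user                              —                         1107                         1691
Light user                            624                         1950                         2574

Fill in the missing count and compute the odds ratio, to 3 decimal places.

The missing cell is in the exposed row: 1691 − 1107 = 584.
So a = 584, b = 1107, c = 624, d = 1950.
OR = (a·d)/(b·c) = (584 × 1950) / (1107 × 624) = 1138800 / 690768 = 1.64860

1.649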